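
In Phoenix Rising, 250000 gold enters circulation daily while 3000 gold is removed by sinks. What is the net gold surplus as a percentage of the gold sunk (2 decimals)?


Net gold = 250000 - 3000 = 247000
Inflation rate = net / sunk * 100 = 247000 / 3000 * 100
= 82.333333 * 100
= 8233.33%

8233.33%


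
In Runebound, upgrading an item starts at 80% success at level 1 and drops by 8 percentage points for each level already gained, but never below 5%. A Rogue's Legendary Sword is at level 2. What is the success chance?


raw_rate = 80 - 8 * (2 - 1)
= 80 - 8 * 1
= 80 - 8
= 72
Apply floor: max(72, 5) = 72%

72%


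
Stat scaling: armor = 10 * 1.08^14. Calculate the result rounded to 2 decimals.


value = base * growth^level
= 10 * 1.08^14
= 10 * 2.937194
= 29.37

29.37 armor


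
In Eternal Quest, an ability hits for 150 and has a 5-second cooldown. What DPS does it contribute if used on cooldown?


DPS = damage / cooldown
= 150 / 5
= 30.00

30.00 DPS


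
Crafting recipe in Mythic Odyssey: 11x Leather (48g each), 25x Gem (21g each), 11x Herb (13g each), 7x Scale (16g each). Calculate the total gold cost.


Cost breakdown:
  Leather: 11 * 48 = 528
  Gem: 25 * 21 = 525
  Herb: 11 * 13 = 143
  Scale: 7 * 16 = 112
Total = 528 + 525 + 143 + 112 = 1308

1308 gold


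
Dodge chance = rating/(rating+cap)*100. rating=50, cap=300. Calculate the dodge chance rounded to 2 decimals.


dodge% = 50 / (50 + 300) * 100
= 50 / 350 * 100
= 0.142857 * 100
= 14.29%

14.29%


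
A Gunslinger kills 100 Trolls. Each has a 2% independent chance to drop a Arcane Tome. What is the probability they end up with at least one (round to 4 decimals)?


P(at least one) = 1 - P(none) = 1 - (1-p)^n
p = 2/100 = 0.02
1 - p = 0.98
(1 - p)^100 = 0.98^100 = 0.132620
P(at least one) = 1 - 0.132620 = 0.8674

0.8674


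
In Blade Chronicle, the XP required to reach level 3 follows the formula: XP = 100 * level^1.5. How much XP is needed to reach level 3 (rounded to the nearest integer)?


XP = 100 * level^1.5
Substitute level = 3:
XP = 100 * 3^1.5
= 100 * 5.1962
= 520

520 XP


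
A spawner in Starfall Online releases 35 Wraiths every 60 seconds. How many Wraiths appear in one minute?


Spawns per minute = count * (60 / interval)
= 35 * (60 / 60)
= 35 * 1.0
= 35.0

35.0 per minute


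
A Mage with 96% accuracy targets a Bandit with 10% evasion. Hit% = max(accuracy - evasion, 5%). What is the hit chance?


accuracy - evasion = 96 - 10 = 86
Apply floor: max(86, 5) = 86
Hit chance = 86%

86%


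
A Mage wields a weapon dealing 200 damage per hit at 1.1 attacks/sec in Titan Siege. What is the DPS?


DPS = damage * attack_speed
= 200 * 1.1
= 220.0

220.0 DPS


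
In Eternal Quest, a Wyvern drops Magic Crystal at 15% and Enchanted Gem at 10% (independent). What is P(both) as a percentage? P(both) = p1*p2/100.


For independent events, P(both) = P(A) * P(B)
= 15% * 10%
= 150 / 100 %
= 1.5%

1.5%


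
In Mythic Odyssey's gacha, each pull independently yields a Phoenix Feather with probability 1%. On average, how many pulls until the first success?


Expected pulls for a geometric distribution = 1/p = 100 / rate%
= 100 / 1
= 100.0

100.0 pulls


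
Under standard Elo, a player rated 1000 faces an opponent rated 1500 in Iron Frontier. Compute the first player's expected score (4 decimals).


Elo expected score: Ea = 1/(1 + 10^((Rb-Ra)/400))
Rb - Ra = 1500 - 1000 = 500
(Rb-Ra)/400 = 500/400 = 1.25
10^1.25 = 17.782794
Ea = 1/(1 + 17.782794) = 1/18.782794 = 0.0532

0.0532


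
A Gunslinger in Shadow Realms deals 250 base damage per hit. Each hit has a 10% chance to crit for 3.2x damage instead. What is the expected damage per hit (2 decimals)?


E[dmg] = base * (1 + crit_chance * (crit_mult - 1))
cc as decimal = 10/100 = 0.1
cm - 1 = 3.2 - 1 = 2.2
Bonus factor = 0.1 * 2.2 = 0.22
Total multiplier = 1 + 0.22 = 1.22
Expected damage = 250 * 1.22 = 305.00

305.00 damage


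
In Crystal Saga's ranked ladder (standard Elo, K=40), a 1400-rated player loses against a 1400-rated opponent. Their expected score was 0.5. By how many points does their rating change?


Elo update: delta = K * (S - Ea), where S = 0 (loses)
S - Ea = 0 - 0.5 = -0.5
Rating change = 40 * -0.5
= -20.00

-20.00 rating points


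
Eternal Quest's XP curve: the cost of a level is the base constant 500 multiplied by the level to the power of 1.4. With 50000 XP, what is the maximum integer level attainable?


XP = 500 * level^1.4, so level = (XP / 500)^(1/1.4)
= (50000 / 500)^(1/1.4)
= 100.0^0.7143
= 26.827
Floor: level = 26

level 26


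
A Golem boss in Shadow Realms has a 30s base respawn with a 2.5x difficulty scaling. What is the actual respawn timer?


Respawn time = base * multiplier
= 30 * 2.5
= 75.0 seconds

75.0 seconds


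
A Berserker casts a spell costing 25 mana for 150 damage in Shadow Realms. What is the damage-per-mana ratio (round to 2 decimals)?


Efficiency = damage / mana
= 150 / 25
= 6.00

6.00 dmg/mana


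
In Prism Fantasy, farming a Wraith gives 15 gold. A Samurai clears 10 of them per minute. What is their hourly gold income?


Gold per minute = 15 * 10 = 150
Gold per hour = 150 * 60 = 9000

9000 gold/hour


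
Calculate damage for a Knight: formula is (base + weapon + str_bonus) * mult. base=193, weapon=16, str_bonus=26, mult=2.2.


Sum base + weapon + str = 193 + 16 + 26 = 235
Multiply by 2.2:
235 * 2.2 = 517.0

517.0 damage


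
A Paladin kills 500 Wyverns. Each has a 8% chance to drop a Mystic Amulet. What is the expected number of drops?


Expected drops = kills * (drop_rate / 100)
= 500 * (8 / 100)
= 500 * 0.08
= 40.0

40.0 drops


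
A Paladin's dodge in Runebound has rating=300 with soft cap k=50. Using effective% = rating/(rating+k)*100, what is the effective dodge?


effective% = rating / (rating + k) * 100
= 300 / (300 + 50) * 100
= 300 / 350 * 100
= 0.857143 * 100
= 85.71%

85.71%


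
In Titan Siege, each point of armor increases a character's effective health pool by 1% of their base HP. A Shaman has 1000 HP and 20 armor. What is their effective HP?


EHP = 1000 * (1 + 20/100)
= 1000 * (1 + 0.2)
= 1000 * 1.2
= 1200.0

1200.0 EHP


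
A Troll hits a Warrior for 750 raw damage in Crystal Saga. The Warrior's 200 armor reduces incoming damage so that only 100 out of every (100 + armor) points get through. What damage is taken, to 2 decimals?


actual = 750 * 100 / (100 + 200)
= 750 * 100 / 300
= 75000 / 300
= 250.00

250.00 damage


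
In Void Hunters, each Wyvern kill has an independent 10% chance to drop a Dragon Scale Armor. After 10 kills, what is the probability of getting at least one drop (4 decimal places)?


P(at least one) = 1 - P(none) = 1 - (1-p)^n
p = 10/100 = 0.1
1 - p = 0.9
(1 - p)^10 = 0.9^10 = 0.348678
P(at least one) = 1 - 0.348678 = 0.6513

0.6513


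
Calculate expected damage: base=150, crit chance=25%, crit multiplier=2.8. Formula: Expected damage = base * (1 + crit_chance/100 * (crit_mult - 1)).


E[dmg] = base * (1 + crit_chance * (crit_mult - 1))
cc as decimal = 25/100 = 0.25
cm - 1 = 2.8 - 1 = 1.8
Bonus factor = 0.25 * 1.8 = 0.45
Total multiplier = 1 + 0.45 = 1.45
Expected damage = 150 * 1.45 = 217.50

217.50 damage


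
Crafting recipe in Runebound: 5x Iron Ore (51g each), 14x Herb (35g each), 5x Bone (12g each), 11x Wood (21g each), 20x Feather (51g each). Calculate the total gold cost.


Cost breakdown:
  Iron Ore: 5 * 51 = 255
  Herb: 14 * 35 = 490
  Bone: 5 * 12 = 60
  Wood: 11 * 21 = 231
  Feather: 20 * 51 = 1020
Total = 255 + 490 + 60 + 231 + 1020 = 2056

2056 gold


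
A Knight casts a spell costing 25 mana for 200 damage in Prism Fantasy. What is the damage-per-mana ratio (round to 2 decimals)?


Efficiency = damage / mana
= 200 / 25
= 8.00

8.00 dmg/mana


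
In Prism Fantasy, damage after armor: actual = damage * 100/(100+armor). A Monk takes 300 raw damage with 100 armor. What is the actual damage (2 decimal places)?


actual = 300 * 100 / (100 + 100)
= 300 * 100 / 200
= 30000 / 200
= 150.00

150.00 damage


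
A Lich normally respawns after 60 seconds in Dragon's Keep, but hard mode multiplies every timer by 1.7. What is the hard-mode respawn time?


Respawn time = base * multiplier
= 60 * 1.7
= 102.0 seconds

102.0 seconds


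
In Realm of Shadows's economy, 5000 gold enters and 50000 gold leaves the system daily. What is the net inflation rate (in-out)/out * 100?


Net gold = 5000 - 50000 = -45000
Inflation rate = net / sunk * 100 = -45000 / 50000 * 100
= -0.9 * 100
= -90.00%

-90.00%


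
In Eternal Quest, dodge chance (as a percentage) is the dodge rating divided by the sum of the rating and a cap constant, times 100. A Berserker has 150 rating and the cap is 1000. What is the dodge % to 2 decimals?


dodge% = 150 / (150 + 1000) * 100
= 150 / 1150 * 100
= 0.130435 * 100
= 13.04%

13.04%


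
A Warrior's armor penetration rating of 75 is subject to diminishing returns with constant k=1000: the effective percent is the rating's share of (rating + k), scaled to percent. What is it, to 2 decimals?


effective% = rating / (rating + k) * 100
= 75 / (75 + 1000) * 100
= 75 / 1075 * 100
= 0.069767 * 100
= 6.98%

6.98%


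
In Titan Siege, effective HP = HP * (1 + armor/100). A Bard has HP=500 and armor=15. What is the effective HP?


EHP = 500 * (1 + 15/100)
= 500 * (1 + 0.15)
= 500 * 1.15
= 575.0

575.0 EHP


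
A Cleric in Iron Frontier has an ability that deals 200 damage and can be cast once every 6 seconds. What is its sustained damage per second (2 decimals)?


DPS = damage / cooldown
= 200 / 6
= 33.33

33.33 DPS


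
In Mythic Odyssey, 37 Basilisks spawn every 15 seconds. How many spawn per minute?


Spawns per minute = count * (60 / interval)
= 37 * (60 / 15)
= 37 * 4.0
= 148.0

148.0 per minute


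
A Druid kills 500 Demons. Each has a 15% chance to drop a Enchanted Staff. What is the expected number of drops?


Expected drops = kills * (drop_rate / 100)
= 500 * (15 / 100)
= 500 * 0.15
= 75.0

75.0 drops


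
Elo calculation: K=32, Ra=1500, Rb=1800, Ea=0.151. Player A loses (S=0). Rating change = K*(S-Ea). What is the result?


Elo update: delta = K * (S - Ea), where S = 0 (loses)
S - Ea = 0 - 0.151 = -0.151
Rating change = 32 * -0.151
= -4.83

-4.83 rating points


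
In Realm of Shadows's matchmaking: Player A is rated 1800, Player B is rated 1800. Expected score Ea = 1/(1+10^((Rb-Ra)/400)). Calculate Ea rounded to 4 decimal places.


Elo expected score: Ea = 1/(1 + 10^((Rb-Ra)/400))
Rb - Ra = 1800 - 1800 = 0
(Rb-Ra)/400 = 0/400 = 0.0
10^0.0 = 1.0
Ea = 1/(1 + 1.0) = 1/2.0 = 0.5000

0.5000


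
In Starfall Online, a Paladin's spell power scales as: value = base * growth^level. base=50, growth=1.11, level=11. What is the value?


value = base * growth^level
= 50 * 1.11^11
= 50 * 3.151757
= 157.59

157.59 spell power


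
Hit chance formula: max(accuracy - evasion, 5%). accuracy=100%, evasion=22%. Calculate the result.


accuracy - evasion = 100 - 22 = 78
Apply floor: max(78, 5) = 78
Hit chance = 78%

78%


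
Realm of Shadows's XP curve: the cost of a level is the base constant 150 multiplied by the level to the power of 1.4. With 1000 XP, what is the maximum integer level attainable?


XP = 150 * level^1.4, so level = (XP / 150)^(1/1.4)
= (1000 / 150)^(1/1.4)
= 6.6667^0.7143
= 3.8771
Floor: level = 3

level 3


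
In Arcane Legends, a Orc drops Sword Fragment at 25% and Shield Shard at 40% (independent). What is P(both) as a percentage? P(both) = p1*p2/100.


For independent events, P(both) = P(A) * P(B)
= 25% * 40%
= 1000 / 100 %
= 10.0%

10.0%


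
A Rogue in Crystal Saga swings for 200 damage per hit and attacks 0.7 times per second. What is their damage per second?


DPS = damage * attack_speed
= 200 * 0.7
= 140.0

140.0 DPS


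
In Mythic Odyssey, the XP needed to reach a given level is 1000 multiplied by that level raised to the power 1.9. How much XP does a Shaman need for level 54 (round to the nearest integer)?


XP = 1000 * level^1.9
Substitute level = 54:
XP = 1000 * 54^1.9
= 1000 * 1956.8077
= 1956808

1956808 XP


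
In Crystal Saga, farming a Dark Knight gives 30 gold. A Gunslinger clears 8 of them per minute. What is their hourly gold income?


Gold per minute = 30 * 8 = 240
Gold per hour = 240 * 60 = 14400

14400 gold/hour


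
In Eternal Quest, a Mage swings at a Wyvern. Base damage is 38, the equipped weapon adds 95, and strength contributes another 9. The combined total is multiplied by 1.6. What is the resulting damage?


Sum base + weapon + str = 38 + 95 + 9 = 142
Multiply by 1.6:
142 * 1.6 = 227.2

227.2 damage


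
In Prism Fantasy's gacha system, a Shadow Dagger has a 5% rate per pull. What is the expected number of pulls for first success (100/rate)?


Expected pulls for a geometric distribution = 1/p = 100 / rate%
= 100 / 5
= 20.0

20.0 pulls


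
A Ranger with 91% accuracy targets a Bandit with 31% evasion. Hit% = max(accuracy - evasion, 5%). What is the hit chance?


accuracy - evasion = 91 - 31 = 60
Apply floor: max(60, 5) = 60
Hit chance = 60%

60%


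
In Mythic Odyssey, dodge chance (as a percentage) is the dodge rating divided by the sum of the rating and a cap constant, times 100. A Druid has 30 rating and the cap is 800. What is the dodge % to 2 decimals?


dodge% = 30 / (30 + 800) * 100
= 30 / 830 * 100
= 0.036145 * 100
= 3.61%

3.61%


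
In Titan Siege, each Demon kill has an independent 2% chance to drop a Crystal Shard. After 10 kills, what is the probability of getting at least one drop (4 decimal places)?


P(at least one) = 1 - P(none) = 1 - (1-p)^n
p = 2/100 = 0.02
1 - p = 0.98
(1 - p)^10 = 0.98^10 = 0.817073
P(at least one) = 1 - 0.817073 = 0.1829

0.1829


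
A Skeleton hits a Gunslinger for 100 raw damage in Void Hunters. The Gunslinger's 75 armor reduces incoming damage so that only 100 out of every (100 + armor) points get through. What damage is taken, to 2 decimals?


actual = 100 * 100 / (100 + 75)
= 100 * 100 / 175
= 10000 / 175
= 57.14

57.14 damage


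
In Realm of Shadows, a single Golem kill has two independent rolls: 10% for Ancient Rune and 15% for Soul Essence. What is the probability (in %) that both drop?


For independent events, P(both) = P(A) * P(B)
= 10% * 15%
= 150 / 100 %
= 1.5%

1.5%


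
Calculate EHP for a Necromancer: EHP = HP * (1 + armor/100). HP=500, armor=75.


EHP = 500 * (1 + 75/100)
= 500 * (1 + 0.75)
= 500 * 1.75
= 875.0

875.0 EHP


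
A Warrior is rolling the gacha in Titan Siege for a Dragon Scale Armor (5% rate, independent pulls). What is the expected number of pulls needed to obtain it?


Expected pulls for a geometric distribution = 1/p = 100 / rate%
= 100 / 5
= 20.0

20.0 pulls


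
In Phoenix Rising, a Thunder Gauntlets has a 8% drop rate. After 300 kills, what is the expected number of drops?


Expected drops = kills * (drop_rate / 100)
= 300 * (8 / 100)
= 300 * 0.08
= 24.0

24.0 drops


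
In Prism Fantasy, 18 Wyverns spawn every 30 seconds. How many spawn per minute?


Spawns per minute = count * (60 / interval)
= 18 * (60 / 30)
= 18 * 2.0
= 36.0

36.0 per minute


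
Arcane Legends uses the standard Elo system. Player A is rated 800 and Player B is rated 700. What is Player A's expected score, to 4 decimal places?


Elo expected score: Ea = 1/(1 + 10^((Rb-Ra)/400))
Rb - Ra = 700 - 800 = -100
(Rb-Ra)/400 = -100/400 = -0.25
10^-0.25 = 0.562341
Ea = 1/(1 + 0.562341) = 1/1.562341 = 0.6401

0.6401


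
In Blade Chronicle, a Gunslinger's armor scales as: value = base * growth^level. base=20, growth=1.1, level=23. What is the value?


value = base * growth^level
= 20 * 1.1^23
= 20 * 8.954302
= 179.09

179.09 armor


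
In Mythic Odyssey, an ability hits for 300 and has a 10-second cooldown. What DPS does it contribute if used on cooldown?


DPS = damage / cooldown
= 300 / 10
= 30.00

30.00 DPS


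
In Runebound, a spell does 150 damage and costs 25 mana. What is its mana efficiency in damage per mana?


Efficiency = damage / mana
= 150 / 25
= 6.00

6.00 dmg/mana


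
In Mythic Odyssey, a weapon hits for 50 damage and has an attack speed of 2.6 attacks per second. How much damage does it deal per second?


DPS = damage * attack_speed
= 50 * 2.6
= 130.0

130.0 DPS


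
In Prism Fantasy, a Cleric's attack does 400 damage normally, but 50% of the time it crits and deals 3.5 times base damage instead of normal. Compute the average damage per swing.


E[dmg] = base * (1 + crit_chance * (crit_mult - 1))
cc as decimal = 50/100 = 0.5
cm - 1 = 3.5 - 1 = 2.5
Bonus factor = 0.5 * 2.5 = 1.25
Total multiplier = 1 + 1.25 = 2.25
Expected damage = 400 * 2.25 = 900.00

900.00 damage


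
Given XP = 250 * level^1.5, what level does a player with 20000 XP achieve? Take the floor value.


XP = 250 * level^1.5, so level = (XP / 250)^(1/1.5)
= (20000 / 250)^(1/1.5)
= 80.0^0.6667
= 18.5664
Floor: level = 18

level 18


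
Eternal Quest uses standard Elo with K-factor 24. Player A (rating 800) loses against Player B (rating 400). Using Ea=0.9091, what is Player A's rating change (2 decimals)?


Elo update: delta = K * (S - Ea), where S = 0 (loses)
S - Ea = 0 - 0.9091 = -0.9091
Rating change = 24 * -0.9091
= -21.82

-21.82 rating points


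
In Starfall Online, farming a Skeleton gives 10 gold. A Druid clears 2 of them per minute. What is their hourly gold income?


Gold per minute = 10 * 2 = 20
Gold per hour = 20 * 60 = 1200

1200 gold/hour


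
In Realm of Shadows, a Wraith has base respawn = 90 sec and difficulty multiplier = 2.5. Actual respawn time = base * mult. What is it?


Respawn time = base * multiplier
= 90 * 2.5
= 225.0 seconds

225.0 seconds


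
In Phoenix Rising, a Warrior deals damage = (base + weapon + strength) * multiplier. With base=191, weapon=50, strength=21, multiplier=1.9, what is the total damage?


Sum base + weapon + str = 191 + 50 + 21 = 262
Multiply by 1.9:
262 * 1.9 = 497.8

497.8 damage


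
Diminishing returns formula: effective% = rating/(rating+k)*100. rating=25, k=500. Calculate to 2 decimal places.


effective% = rating / (rating + k) * 100
= 25 / (25 + 500) * 100
= 25 / 525 * 100
= 0.047619 * 100
= 4.76%

4.76%


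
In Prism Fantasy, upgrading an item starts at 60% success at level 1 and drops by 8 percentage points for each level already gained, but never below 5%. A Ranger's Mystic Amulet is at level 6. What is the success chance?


raw_rate = 60 - 8 * (6 - 1)
= 60 - 8 * 5
= 60 - 40
= 20
Apply floor: max(20, 5) = 20%

20%


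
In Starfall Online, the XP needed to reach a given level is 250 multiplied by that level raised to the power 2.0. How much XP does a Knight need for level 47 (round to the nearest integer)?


XP = 250 * level^2.0
Substitute level = 47:
XP = 250 * 47^2.0
= 250 * 2209.0
= 552250

552250 XP


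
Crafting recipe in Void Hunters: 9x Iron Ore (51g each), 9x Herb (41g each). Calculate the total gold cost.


Cost breakdown:
  Iron Ore: 9 * 51 = 459
  Herb: 9 * 41 = 369
Total = 459 + 369 = 828

828 gold


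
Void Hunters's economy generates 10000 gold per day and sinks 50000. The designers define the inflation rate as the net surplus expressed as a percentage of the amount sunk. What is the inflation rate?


Net gold = 10000 - 50000 = -40000
Inflation rate = net / sunk * 100 = -40000 / 50000 * 100
= -0.8 * 100
= -80.00%

-80.00%


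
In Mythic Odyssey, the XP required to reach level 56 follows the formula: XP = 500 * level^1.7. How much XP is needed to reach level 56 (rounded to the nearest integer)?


XP = 500 * level^1.7
Substitute level = 56:
XP = 500 * 56^1.7
= 500 * 937.3886
= 468694

468694 XP


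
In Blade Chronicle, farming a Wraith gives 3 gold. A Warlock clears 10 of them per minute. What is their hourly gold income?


Gold per minute = 3 * 10 = 30
Gold per hour = 30 * 60 = 1800

1800 gold/hour


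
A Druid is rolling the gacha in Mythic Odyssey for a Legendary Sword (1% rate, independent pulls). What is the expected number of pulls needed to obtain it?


Expected pulls for a geometric distribution = 1/p = 100 / rate%
= 100 / 1
= 100.0

100.0 pulls


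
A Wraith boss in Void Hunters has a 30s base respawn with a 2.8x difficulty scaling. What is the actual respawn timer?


Respawn time = base * multiplier
= 30 * 2.8
= 84.0 seconds

84.0 seconds


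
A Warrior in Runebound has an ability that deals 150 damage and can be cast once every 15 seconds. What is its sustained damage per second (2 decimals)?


DPS = damage / cooldown
= 150 / 15
= 10.00

10.00 DPS


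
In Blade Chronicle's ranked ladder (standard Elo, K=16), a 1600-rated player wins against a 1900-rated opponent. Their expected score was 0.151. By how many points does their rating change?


Elo update: delta = K * (S - Ea), where S = 1 (wins)
S - Ea = 1 - 0.151 = 0.849
Rating change = 16 * 0.849
= 13.58

13.58 rating points


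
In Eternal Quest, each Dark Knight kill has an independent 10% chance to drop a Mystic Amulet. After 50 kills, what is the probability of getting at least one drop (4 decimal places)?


P(at least one) = 1 - P(none) = 1 - (1-p)^n
p = 10/100 = 0.1
1 - p = 0.9
(1 - p)^50 = 0.9^50 = 0.005154
P(at least one) = 1 - 0.005154 = 0.9948

0.9948


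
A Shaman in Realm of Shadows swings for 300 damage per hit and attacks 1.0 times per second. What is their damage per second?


DPS = damage * attack_speed
= 300 * 1.0
= 300.0

300.0 DPS


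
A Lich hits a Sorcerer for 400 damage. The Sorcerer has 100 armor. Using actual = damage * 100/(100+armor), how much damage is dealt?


actual = 400 * 100 / (100 + 100)
= 400 * 100 / 200
= 40000 / 200
= 200.00

200.00 damage


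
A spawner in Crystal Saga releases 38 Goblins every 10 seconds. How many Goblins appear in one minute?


Spawns per minute = count * (60 / interval)
= 38 * (60 / 10)
= 38 * 6.0
= 228.0

228.0 per minute


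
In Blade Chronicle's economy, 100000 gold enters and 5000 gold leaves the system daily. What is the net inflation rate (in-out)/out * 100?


Net gold = 100000 - 5000 = 95000
Inflation rate = net / sunk * 100 = 95000 / 5000 * 100
= 19.0 * 100
= 1900.00%

1900.00%


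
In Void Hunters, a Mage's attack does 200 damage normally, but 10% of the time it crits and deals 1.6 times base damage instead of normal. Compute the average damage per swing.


E[dmg] = base * (1 + crit_chance * (crit_mult - 1))
cc as decimal = 10/100 = 0.1
cm - 1 = 1.6 - 1 = 0.6
Bonus factor = 0.1 * 0.6 = 0.06
Total multiplier = 1 + 0.06 = 1.06
Expected damage = 200 * 1.06 = 212.00

212.00 damage


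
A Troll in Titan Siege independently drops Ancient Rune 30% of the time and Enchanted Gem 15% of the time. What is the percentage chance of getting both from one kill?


For independent events, P(both) = P(A) * P(B)
= 30% * 15%
= 450 / 100 %
= 4.5%

4.5%


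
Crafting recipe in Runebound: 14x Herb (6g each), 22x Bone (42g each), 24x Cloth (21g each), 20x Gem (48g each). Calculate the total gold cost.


Cost breakdown:
  Herb: 14 * 6 = 84
  Bone: 22 * 42 = 924
  Cloth: 24 * 21 = 504
  Gem: 20 * 48 = 960
Total = 84 + 924 + 504 + 960 = 2472

2472 gold


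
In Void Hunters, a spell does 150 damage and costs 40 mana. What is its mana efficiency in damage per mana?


Efficiency = damage / mana
= 150 / 40
= 3.75

3.75 dmg/mana


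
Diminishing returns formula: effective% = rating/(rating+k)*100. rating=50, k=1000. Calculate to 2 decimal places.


effective% = rating / (rating + k) * 100
= 50 / (50 + 1000) * 100
= 50 / 1050 * 100
= 0.047619 * 100
= 4.76%

4.76%


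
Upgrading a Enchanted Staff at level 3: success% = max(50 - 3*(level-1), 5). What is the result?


raw_rate = 50 - 3 * (3 - 1)
= 50 - 3 * 2
= 50 - 6
= 44
Apply floor: max(44, 5) = 44%

44%


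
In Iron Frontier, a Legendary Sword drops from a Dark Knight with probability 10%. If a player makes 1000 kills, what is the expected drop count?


Expected drops = kills * (drop_rate / 100)
= 1000 * (10 / 100)
= 1000 * 0.1
= 100.0

100.0 drops


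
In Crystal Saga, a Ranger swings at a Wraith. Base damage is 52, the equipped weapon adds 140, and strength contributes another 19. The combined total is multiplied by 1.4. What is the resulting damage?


Sum base + weapon + str = 52 + 140 + 19 = 211
Multiply by 1.4:
211 * 1.4 = 295.4

295.4 damage


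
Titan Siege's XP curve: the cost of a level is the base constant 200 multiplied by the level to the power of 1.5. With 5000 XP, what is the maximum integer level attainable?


XP = 200 * level^1.5, so level = (XP / 200)^(1/1.5)
= (5000 / 200)^(1/1.5)
= 25.0^0.6667
= 8.5499
Floor: level = 8

level 8


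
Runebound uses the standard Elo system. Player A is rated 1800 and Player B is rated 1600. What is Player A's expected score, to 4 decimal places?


Elo expected score: Ea = 1/(1 + 10^((Rb-Ra)/400))
Rb - Ra = 1600 - 1800 = -200
(Rb-Ra)/400 = -200/400 = -0.5
10^-0.5 = 0.316228
Ea = 1/(1 + 0.316228) = 1/1.316228 = 0.7597

0.7597


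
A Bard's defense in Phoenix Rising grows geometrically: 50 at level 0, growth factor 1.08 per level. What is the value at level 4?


value = base * growth^level
= 50 * 1.08^4
= 50 * 1.360489
= 68.02

68.02 defense


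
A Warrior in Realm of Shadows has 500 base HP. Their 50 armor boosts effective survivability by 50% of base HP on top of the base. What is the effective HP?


EHP = 500 * (1 + 50/100)
= 500 * (1 + 0.5)
= 500 * 1.5
= 750.0

750.0 EHP


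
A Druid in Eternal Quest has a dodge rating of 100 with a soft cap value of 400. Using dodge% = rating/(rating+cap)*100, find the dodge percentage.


dodge% = 100 / (100 + 400) * 100
= 100 / 500 * 100
= 0.2 * 100
= 20.00%

20.00%


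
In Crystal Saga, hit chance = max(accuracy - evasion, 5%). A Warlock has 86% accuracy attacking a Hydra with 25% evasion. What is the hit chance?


accuracy - evasion = 86 - 25 = 61
Apply floor: max(61, 5) = 61
Hit chance = 61%

61%


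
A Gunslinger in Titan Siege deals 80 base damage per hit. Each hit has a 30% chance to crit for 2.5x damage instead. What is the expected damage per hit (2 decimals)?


E[dmg] = base * (1 + crit_chance * (crit_mult - 1))
cc as decimal = 30/100 = 0.3
cm - 1 = 2.5 - 1 = 1.5
Bonus factor = 0.3 * 1.5 = 0.45
Total multiplier = 1 + 0.45 = 1.45
Expected damage = 80 * 1.45 = 116.00

116.00 damage


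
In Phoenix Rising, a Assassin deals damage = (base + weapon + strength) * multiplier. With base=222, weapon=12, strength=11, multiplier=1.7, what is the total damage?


Sum base + weapon + str = 222 + 12 + 11 = 245
Multiply by 1.7:
245 * 1.7 = 416.5

416.5 damage


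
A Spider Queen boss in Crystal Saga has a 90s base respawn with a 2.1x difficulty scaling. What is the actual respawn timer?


Respawn time = base * multiplier
= 90 * 2.1
= 189.0 seconds

189.0 seconds


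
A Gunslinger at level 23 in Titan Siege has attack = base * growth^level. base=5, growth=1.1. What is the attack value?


value = base * growth^level
= 5 * 1.1^23
= 5 * 8.954302
= 44.77

44.77 attack


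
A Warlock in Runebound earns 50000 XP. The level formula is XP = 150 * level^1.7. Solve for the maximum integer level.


XP = 150 * level^1.7, so level = (XP / 150)^(1/1.7)
= (50000 / 150)^(1/1.7)
= 333.3333^0.5882
= 30.4822
Floor: level = 30

level 30


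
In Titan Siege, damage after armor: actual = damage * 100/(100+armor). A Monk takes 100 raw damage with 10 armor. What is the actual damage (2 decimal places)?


actual = 100 * 100 / (100 + 10)
= 100 * 100 / 110
= 10000 / 110
= 90.91

90.91 damage


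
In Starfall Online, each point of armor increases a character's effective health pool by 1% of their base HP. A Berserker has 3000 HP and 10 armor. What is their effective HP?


EHP = 3000 * (1 + 10/100)
= 3000 * (1 + 0.1)
= 3000 * 1.1
= 3300.0

3300.0 EHP


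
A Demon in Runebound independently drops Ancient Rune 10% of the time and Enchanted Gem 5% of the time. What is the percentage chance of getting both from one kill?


For independent events, P(both) = P(A) * P(B)
= 10% * 5%
= 50 / 100 %
= 0.5%

0.5%


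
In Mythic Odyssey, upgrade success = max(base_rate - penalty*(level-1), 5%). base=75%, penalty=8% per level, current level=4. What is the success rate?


raw_rate = 75 - 8 * (4 - 1)
= 75 - 8 * 3
= 75 - 24
= 51
Apply floor: max(51, 5) = 51%

51%


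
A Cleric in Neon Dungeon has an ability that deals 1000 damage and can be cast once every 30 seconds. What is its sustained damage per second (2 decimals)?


DPS = damage / cooldown
= 1000 / 30
= 33.33

33.33 DPS


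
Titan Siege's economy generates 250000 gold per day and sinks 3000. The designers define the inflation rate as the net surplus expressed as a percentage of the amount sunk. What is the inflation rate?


Net gold = 250000 - 3000 = 247000
Inflation rate = net / sunk * 100 = 247000 / 3000 * 100
= 82.333333 * 100
= 8233.33%

8233.33%


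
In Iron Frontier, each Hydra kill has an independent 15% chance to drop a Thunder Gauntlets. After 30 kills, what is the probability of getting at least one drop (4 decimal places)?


P(at least one) = 1 - P(none) = 1 - (1-p)^n
p = 15/100 = 0.15
1 - p = 0.85
(1 - p)^30 = 0.85^30 = 0.007631
P(at least one) = 1 - 0.007631 = 0.9924

0.9924


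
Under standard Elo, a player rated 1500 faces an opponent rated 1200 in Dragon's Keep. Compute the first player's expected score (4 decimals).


Elo expected score: Ea = 1/(1 + 10^((Rb-Ra)/400))
Rb - Ra = 1200 - 1500 = -300
(Rb-Ra)/400 = -300/400 = -0.75
10^-0.75 = 0.177828
Ea = 1/(1 + 0.177828) = 1/1.177828 = 0.8490

0.8490


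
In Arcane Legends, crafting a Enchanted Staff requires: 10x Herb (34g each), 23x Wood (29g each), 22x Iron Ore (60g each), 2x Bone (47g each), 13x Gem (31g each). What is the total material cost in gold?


Cost breakdown:
  Herb: 10 * 34 = 340
  Wood: 23 * 29 = 667
  Iron Ore: 22 * 60 = 1320
  Bone: 2 * 47 = 94
  Gem: 13 * 31 = 403
Total = 340 + 667 + 1320 + 94 + 403 = 2824

2824 gold


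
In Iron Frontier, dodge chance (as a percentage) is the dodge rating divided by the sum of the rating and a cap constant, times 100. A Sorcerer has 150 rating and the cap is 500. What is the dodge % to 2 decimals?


dodge% = 150 / (150 + 500) * 100
= 150 / 650 * 100
= 0.230769 * 100
= 23.08%

23.08%


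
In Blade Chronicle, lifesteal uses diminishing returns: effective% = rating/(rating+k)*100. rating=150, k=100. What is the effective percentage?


effective% = rating / (rating + k) * 100
= 150 / (150 + 100) * 100
= 150 / 250 * 100
= 0.6 * 100
= 60.00%

60.00%


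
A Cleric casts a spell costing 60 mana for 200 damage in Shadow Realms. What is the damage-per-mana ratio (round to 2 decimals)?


Efficiency = damage / mana
= 200 / 60
= 3.33

3.33 dmg/mana


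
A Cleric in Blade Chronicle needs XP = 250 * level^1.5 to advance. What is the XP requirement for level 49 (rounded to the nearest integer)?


XP = 250 * level^1.5
Substitute level = 49:
XP = 250 * 49^1.5
= 250 * 343.0
= 85750

85750 XP


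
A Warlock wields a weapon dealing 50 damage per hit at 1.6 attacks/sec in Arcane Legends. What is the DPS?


DPS = damage * attack_speed
= 50 * 1.6
= 80.0

80.0 DPS


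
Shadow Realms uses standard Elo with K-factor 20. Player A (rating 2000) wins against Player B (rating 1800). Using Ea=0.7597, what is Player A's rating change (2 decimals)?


Elo update: delta = K * (S - Ea), where S = 1 (wins)
S - Ea = 1 - 0.7597 = 0.2403
Rating change = 20 * 0.2403
= 4.81

4.81 rating points


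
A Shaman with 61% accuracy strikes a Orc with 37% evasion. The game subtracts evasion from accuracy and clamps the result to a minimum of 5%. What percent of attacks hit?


accuracy - evasion = 61 - 37 = 24
Apply floor: max(24, 5) = 24
Hit chance = 24%

24%


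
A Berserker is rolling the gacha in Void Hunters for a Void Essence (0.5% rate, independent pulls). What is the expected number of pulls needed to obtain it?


Expected pulls for a geometric distribution = 1/p = 100 / rate%
= 100 / 0.5
= 200.0

200.0 pulls


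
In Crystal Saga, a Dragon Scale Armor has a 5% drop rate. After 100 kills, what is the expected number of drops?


Expected drops = kills * (drop_rate / 100)
= 100 * (5 / 100)
= 100 * 0.05
= 5.0

5.0 drops


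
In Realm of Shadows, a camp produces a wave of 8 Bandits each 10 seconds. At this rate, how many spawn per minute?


Spawns per minute = count * (60 / interval)
= 8 * (60 / 10)
= 8 * 6.0
= 48.0

48.0 per minute


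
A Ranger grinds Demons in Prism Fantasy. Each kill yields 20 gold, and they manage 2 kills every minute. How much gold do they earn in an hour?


Gold per minute = 20 * 2 = 40
Gold per hour = 40 * 60 = 2400

2400 gold/hour


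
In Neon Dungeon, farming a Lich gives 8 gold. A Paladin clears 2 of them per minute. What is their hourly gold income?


Gold per minute = 8 * 2 = 16
Gold per hour = 16 * 60 = 960

960 gold/hour


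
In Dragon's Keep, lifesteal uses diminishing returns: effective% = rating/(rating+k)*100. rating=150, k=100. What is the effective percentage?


effective% = rating / (rating + k) * 100
= 150 / (150 + 100) * 100
= 150 / 250 * 100
= 0.6 * 100
= 60.00%

60.00%


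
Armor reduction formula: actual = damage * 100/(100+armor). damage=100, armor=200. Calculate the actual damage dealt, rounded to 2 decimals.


actual = 100 * 100 / (100 + 200)
= 100 * 100 / 300
= 10000 / 300
= 33.33

33.33 damage


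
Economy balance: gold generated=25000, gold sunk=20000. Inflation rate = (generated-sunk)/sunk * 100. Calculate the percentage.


Net gold = 25000 - 20000 = 5000
Inflation rate = net / sunk * 100 = 5000 / 20000 * 100
= 0.25 * 100
= 25.00%

25.00%


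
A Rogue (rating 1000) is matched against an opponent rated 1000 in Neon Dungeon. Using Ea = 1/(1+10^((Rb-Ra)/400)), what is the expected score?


Elo expected score: Ea = 1/(1 + 10^((Rb-Ra)/400))
Rb - Ra = 1000 - 1000 = 0
(Rb-Ra)/400 = 0/400 = 0.0
10^0.0 = 1.0
Ea = 1/(1 + 1.0) = 1/2.0 = 0.5000

0.5000


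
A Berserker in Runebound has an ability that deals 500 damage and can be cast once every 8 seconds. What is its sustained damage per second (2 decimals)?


DPS = damage / cooldown
= 500 / 8
= 62.50

62.50 DPS


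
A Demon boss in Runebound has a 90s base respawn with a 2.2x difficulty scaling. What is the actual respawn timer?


Respawn time = base * multiplier
= 90 * 2.2
= 198.0 seconds

198.0 seconds


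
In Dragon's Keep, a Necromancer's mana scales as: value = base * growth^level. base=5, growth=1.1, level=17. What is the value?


value = base * growth^level
= 5 * 1.1^17
= 5 * 5.05447
= 25.27

25.27 mana


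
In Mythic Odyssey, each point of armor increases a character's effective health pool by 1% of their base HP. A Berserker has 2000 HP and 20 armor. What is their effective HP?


EHP = 2000 * (1 + 20/100)
= 2000 * (1 + 0.2)
= 2000 * 1.2
= 2400.0

2400.0 EHP


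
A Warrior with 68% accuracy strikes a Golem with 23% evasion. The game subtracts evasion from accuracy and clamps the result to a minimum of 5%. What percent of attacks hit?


accuracy - evasion = 68 - 23 = 45
Apply floor: max(45, 5) = 45
Hit chance = 45%

45%


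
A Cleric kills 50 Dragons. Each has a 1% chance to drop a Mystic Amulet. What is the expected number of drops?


Expected drops = kills * (drop_rate / 100)
= 50 * (1 / 100)
= 50 * 0.01
= 0.5

0.5 drops


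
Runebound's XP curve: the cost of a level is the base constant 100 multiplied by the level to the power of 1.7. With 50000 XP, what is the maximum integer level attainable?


XP = 100 * level^1.7, so level = (XP / 100)^(1/1.7)
= (50000 / 100)^(1/1.7)
= 500.0^0.5882
= 38.6927
Floor: level = 38

level 38


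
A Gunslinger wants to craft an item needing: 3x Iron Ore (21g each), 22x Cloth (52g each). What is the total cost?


Cost breakdown:
  Iron Ore: 3 * 21 = 63
  Cloth: 22 * 52 = 1144
Total = 63 + 1144 = 1207

1207 gold


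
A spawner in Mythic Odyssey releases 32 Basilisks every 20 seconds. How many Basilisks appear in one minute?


Spawns per minute = count * (60 / interval)
= 32 * (60 / 20)
= 32 * 3.0
= 96.0

96.0 per minute


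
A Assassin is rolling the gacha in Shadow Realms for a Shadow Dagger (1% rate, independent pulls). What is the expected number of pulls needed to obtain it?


Expected pulls for a geometric distribution = 1/p = 100 / rate%
= 100 / 1
= 100.0

100.0 pulls


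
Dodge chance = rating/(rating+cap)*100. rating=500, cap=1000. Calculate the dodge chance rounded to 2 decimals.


dodge% = 500 / (500 + 1000) * 100
= 500 / 1500 * 100
= 0.333333 * 100
= 33.33%

33.33%


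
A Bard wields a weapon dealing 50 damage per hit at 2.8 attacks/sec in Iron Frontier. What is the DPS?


DPS = damage * attack_speed
= 50 * 2.8
= 140.0

140.0 DPS


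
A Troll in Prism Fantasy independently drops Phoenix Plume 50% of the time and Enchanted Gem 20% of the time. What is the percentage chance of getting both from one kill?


For independent events, P(both) = P(A) * P(B)
= 50% * 20%
= 1000 / 100 %
= 10.0%

10.0%


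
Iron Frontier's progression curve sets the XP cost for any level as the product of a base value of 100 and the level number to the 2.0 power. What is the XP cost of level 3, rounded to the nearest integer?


XP = 100 * level^2.0
Substitute level = 3:
XP = 100 * 3^2.0
= 100 * 9.0
= 900

900 XP


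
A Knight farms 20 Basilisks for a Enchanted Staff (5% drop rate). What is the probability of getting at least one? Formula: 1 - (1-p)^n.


P(at least one) = 1 - P(none) = 1 - (1-p)^n
p = 5/100 = 0.05
1 - p = 0.95
(1 - p)^20 = 0.95^20 = 0.358486
P(at least one) = 1 - 0.358486 = 0.6415

0.6415


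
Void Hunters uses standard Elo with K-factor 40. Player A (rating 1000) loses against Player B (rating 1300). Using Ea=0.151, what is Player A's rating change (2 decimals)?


Elo update: delta = K * (S - Ea), where S = 0 (loses)
S - Ea = 0 - 0.151 = -0.151
Rating change = 40 * -0.151
= -6.04

-6.04 rating points


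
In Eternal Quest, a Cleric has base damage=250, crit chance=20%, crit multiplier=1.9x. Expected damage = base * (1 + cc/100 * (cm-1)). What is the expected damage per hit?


E[dmg] = base * (1 + crit_chance * (crit_mult - 1))
cc as decimal = 20/100 = 0.2
cm - 1 = 1.9 - 1 = 0.9
Bonus factor = 0.2 * 0.9 = 0.18
Total multiplier = 1 + 0.18 = 1.18
Expected damage = 250 * 1.18 = 295.00

295.00 damage


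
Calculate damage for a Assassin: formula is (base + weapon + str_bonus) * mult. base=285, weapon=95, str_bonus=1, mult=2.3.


Sum base + weapon + str = 285 + 95 + 1 = 381
Multiply by 2.3:
381 * 2.3 = 876.3

876.3 damage


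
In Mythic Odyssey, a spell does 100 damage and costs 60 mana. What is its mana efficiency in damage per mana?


Efficiency = damage / mana
= 100 / 60
= 1.67

1.67 dmg/mana


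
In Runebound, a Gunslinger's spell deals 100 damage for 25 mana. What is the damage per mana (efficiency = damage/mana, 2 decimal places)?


Efficiency = damage / mana
= 100 / 25
= 4.00

4.00 dmg/mana


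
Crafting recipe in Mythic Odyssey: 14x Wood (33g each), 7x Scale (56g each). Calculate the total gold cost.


Cost breakdown:
  Wood: 14 * 33 = 462
  Scale: 7 * 56 = 392
Total = 462 + 392 = 854

854 gold


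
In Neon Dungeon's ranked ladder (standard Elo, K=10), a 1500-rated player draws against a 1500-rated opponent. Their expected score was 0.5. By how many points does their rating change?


Elo update: delta = K * (S - Ea), where S = 0.5 (draws)
S - Ea = 0.5 - 0.5 = 0.0
Rating change = 10 * 0.0
= 0.00

0.00 rating points


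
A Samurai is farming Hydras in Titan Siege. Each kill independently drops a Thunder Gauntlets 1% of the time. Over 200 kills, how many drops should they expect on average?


Expected drops = kills * (drop_rate / 100)
= 200 * (1 / 100)
= 200 * 0.01
= 2.0

2.0 drops
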